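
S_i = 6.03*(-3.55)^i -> [6.03, -21.41, 75.99, -269.78, 957.7]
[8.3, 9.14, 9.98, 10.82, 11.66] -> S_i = 8.30 + 0.84*i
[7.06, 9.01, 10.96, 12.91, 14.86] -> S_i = 7.06 + 1.95*i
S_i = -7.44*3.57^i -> [-7.44, -26.56, -94.82, -338.51, -1208.5]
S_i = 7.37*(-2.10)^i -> [7.37, -15.48, 32.5, -68.25, 143.33]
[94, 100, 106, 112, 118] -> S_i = 94 + 6*i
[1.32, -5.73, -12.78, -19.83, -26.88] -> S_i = 1.32 + -7.05*i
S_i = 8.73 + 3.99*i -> [8.73, 12.72, 16.71, 20.7, 24.69]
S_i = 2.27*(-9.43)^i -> [2.27, -21.41, 201.86, -1903.54, 17950.34]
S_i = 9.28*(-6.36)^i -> [9.28, -59.02, 375.37, -2387.37, 15183.66]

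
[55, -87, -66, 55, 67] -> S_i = Random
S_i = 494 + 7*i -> [494, 501, 508, 515, 522]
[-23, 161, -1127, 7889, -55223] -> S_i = -23*-7^i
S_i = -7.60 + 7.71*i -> [-7.6, 0.11, 7.82, 15.53, 23.24]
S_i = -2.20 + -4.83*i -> [-2.2, -7.03, -11.86, -16.69, -21.52]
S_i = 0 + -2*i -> [0, -2, -4, -6, -8]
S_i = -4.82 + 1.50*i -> [-4.82, -3.32, -1.82, -0.32, 1.18]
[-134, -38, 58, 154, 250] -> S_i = -134 + 96*i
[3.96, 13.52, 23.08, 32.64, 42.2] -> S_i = 3.96 + 9.56*i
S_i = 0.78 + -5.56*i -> [0.78, -4.78, -10.34, -15.9, -21.46]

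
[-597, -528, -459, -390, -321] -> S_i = -597 + 69*i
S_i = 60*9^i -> [60, 540, 4860, 43740, 393660]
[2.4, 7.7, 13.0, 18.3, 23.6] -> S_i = 2.40 + 5.30*i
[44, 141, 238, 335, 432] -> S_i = 44 + 97*i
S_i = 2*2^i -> [2, 4, 8, 16, 32]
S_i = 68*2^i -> [68, 136, 272, 544, 1088]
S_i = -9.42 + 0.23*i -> [-9.42, -9.19, -8.96, -8.73, -8.5]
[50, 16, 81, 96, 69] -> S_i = Random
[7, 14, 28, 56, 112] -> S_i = 7*2^i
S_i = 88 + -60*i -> [88, 28, -32, -92, -152]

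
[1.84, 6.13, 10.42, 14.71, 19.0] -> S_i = 1.84 + 4.29*i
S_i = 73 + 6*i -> [73, 79, 85, 91, 97]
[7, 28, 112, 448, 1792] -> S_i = 7*4^i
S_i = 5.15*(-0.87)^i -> [5.15, -4.48, 3.9, -3.39, 2.95]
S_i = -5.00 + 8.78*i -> [-5.0, 3.78, 12.56, 21.34, 30.12]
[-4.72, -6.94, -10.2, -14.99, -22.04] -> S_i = -4.72*1.47^i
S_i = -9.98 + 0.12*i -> [-9.98, -9.86, -9.74, -9.62, -9.5]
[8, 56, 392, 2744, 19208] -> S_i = 8*7^i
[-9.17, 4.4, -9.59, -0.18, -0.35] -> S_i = Random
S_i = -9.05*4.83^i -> [-9.05, -43.71, -211.13, -1019.74, -4925.35]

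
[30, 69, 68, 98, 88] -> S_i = Random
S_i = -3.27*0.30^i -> [-3.27, -0.98, -0.29, -0.09, -0.03]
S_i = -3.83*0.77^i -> [-3.83, -2.95, -2.27, -1.75, -1.35]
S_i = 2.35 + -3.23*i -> [2.35, -0.88, -4.11, -7.34, -10.57]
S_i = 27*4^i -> [27, 108, 432, 1728, 6912]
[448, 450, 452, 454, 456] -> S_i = 448 + 2*i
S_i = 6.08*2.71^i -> [6.08, 16.48, 44.65, 121.01, 327.93]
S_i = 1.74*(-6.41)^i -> [1.74, -11.15, 71.49, -458.27, 2937.52]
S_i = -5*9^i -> [-5, -45, -405, -3645, -32805]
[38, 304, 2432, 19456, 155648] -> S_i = 38*8^i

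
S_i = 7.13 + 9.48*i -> [7.13, 16.61, 26.09, 35.57, 45.05]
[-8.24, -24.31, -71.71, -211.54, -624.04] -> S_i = -8.24*2.95^i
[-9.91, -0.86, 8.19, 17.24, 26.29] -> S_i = -9.91 + 9.05*i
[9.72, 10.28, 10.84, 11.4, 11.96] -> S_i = 9.72 + 0.56*i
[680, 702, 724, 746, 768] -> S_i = 680 + 22*i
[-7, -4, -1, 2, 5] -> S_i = -7 + 3*i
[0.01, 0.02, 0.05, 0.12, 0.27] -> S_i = 0.01*2.28^i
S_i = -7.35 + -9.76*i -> [-7.35, -17.11, -26.87, -36.63, -46.39]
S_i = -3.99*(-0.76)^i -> [-3.99, 3.03, -2.3, 1.75, -1.33]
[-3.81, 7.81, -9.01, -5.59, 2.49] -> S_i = Random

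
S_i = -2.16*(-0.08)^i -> [-2.16, 0.17, -0.01, 0.0, -0.0]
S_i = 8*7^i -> [8, 56, 392, 2744, 19208]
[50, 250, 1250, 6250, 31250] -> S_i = 50*5^i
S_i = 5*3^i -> [5, 15, 45, 135, 405]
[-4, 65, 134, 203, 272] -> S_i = -4 + 69*i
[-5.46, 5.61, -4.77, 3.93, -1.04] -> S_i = Random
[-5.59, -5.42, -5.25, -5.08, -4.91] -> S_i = -5.59 + 0.17*i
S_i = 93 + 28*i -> [93, 121, 149, 177, 205]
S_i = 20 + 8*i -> [20, 28, 36, 44, 52]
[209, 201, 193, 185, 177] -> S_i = 209 + -8*i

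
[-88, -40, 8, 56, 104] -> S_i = -88 + 48*i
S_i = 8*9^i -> [8, 72, 648, 5832, 52488]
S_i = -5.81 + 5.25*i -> [-5.81, -0.56, 4.69, 9.94, 15.19]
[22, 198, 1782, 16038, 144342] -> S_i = 22*9^i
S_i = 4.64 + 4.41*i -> [4.64, 9.05, 13.46, 17.87, 22.28]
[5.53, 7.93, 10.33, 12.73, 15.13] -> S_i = 5.53 + 2.40*i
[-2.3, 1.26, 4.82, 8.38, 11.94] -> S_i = -2.30 + 3.56*i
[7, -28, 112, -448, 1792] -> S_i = 7*-4^i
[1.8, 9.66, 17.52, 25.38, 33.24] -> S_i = 1.80 + 7.86*i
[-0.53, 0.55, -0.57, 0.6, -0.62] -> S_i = -0.53*(-1.04)^i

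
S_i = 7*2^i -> [7, 14, 28, 56, 112]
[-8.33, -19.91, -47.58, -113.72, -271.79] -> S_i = -8.33*2.39^i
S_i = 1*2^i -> [1, 2, 4, 8, 16]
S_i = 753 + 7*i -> [753, 760, 767, 774, 781]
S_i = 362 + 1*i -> [362, 363, 364, 365, 366]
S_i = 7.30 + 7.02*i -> [7.3, 14.32, 21.34, 28.36, 35.38]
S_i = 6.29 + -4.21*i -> [6.29, 2.08, -2.13, -6.34, -10.55]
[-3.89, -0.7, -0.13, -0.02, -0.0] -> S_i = -3.89*0.18^i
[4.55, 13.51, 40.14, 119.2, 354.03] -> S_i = 4.55*2.97^i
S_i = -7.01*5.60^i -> [-7.01, -39.26, -219.83, -1231.07, -6893.98]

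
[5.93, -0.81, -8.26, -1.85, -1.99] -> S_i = Random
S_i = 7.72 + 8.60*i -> [7.72, 16.32, 24.92, 33.52, 42.12]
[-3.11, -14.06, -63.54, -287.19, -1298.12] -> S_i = -3.11*4.52^i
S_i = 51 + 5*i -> [51, 56, 61, 66, 71]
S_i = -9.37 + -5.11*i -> [-9.37, -14.48, -19.59, -24.7, -29.81]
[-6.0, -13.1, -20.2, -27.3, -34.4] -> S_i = -6.00 + -7.10*i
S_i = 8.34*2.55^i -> [8.34, 21.27, 54.23, 138.29, 352.64]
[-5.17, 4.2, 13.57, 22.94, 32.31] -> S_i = -5.17 + 9.37*i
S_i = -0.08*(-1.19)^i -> [-0.08, 0.1, -0.11, 0.13, -0.16]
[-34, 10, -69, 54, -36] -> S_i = Random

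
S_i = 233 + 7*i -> [233, 240, 247, 254, 261]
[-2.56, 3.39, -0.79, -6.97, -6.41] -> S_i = Random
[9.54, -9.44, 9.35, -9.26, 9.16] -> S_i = 9.54*(-0.99)^i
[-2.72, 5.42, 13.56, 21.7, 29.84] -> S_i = -2.72 + 8.14*i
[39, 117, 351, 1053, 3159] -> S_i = 39*3^i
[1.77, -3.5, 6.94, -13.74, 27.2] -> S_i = 1.77*(-1.98)^i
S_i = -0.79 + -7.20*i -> [-0.79, -7.99, -15.19, -22.39, -29.59]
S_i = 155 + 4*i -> [155, 159, 163, 167, 171]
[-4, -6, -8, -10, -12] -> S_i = -4 + -2*i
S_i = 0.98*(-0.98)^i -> [0.98, -0.96, 0.94, -0.92, 0.9]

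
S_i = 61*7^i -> [61, 427, 2989, 20923, 146461]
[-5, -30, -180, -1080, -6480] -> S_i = -5*6^i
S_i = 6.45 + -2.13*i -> [6.45, 4.32, 2.19, 0.06, -2.07]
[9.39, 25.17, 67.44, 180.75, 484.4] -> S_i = 9.39*2.68^i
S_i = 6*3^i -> [6, 18, 54, 162, 486]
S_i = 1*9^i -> [1, 9, 81, 729, 6561]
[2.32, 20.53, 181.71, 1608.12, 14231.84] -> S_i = 2.32*8.85^i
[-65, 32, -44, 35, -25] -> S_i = Random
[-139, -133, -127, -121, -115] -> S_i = -139 + 6*i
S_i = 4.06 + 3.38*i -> [4.06, 7.44, 10.82, 14.2, 17.58]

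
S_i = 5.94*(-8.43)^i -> [5.94, -50.07, 422.13, -3558.52, 29998.31]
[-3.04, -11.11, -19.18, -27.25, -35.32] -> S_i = -3.04 + -8.07*i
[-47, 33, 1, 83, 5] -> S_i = Random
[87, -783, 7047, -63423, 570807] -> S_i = 87*-9^i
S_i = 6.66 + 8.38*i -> [6.66, 15.04, 23.42, 31.8, 40.18]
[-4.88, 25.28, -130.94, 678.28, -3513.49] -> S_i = -4.88*(-5.18)^i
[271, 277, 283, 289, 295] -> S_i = 271 + 6*i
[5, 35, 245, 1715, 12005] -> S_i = 5*7^i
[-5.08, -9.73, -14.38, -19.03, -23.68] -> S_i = -5.08 + -4.65*i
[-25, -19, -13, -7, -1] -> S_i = -25 + 6*i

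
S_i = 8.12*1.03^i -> [8.12, 8.36, 8.61, 8.87, 9.14]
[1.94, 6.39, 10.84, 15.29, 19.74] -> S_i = 1.94 + 4.45*i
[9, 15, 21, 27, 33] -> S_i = 9 + 6*i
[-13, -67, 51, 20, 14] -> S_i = Random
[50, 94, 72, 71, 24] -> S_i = Random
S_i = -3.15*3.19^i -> [-3.15, -10.05, -32.05, -102.25, -326.19]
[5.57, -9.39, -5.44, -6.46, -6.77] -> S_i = Random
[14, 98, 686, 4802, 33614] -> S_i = 14*7^i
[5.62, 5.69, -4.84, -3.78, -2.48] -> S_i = Random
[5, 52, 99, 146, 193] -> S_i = 5 + 47*i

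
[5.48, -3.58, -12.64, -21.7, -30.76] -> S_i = 5.48 + -9.06*i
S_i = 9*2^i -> [9, 18, 36, 72, 144]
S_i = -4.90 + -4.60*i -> [-4.9, -9.5, -14.1, -18.7, -23.3]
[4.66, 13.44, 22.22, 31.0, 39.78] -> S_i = 4.66 + 8.78*i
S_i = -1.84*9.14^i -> [-1.84, -16.82, -153.71, -1404.94, -12841.11]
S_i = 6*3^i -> [6, 18, 54, 162, 486]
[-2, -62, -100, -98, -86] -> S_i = Random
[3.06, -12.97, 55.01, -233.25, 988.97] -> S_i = 3.06*(-4.24)^i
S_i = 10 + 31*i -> [10, 41, 72, 103, 134]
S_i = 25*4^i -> [25, 100, 400, 1600, 6400]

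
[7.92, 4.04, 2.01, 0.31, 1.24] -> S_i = Random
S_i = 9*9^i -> [9, 81, 729, 6561, 59049]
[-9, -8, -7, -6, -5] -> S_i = -9 + 1*i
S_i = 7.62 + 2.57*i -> [7.62, 10.19, 12.76, 15.33, 17.9]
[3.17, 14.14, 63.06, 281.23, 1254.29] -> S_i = 3.17*4.46^i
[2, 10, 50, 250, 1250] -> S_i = 2*5^i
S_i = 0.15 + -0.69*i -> [0.15, -0.54, -1.23, -1.92, -2.61]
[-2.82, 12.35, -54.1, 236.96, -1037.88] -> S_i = -2.82*(-4.38)^i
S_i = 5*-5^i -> [5, -25, 125, -625, 3125]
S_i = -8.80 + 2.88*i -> [-8.8, -5.92, -3.04, -0.16, 2.72]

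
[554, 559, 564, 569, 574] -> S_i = 554 + 5*i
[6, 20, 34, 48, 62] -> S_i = 6 + 14*i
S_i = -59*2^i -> [-59, -118, -236, -472, -944]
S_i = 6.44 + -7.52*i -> [6.44, -1.08, -8.6, -16.12, -23.64]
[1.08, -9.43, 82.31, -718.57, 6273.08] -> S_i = 1.08*(-8.73)^i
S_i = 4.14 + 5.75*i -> [4.14, 9.89, 15.64, 21.39, 27.14]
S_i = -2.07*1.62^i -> [-2.07, -3.35, -5.43, -8.8, -14.26]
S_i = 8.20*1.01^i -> [8.2, 8.28, 8.36, 8.45, 8.53]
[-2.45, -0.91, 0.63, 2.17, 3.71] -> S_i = -2.45 + 1.54*i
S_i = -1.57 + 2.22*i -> [-1.57, 0.65, 2.87, 5.09, 7.31]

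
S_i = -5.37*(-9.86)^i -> [-5.37, 52.95, -522.07, 5147.6, -50755.36]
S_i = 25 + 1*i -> [25, 26, 27, 28, 29]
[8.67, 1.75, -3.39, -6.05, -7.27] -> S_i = Random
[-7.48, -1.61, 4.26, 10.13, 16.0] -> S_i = -7.48 + 5.87*i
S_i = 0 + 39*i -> [0, 39, 78, 117, 156]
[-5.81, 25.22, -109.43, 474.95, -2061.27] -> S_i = -5.81*(-4.34)^i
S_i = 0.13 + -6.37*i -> [0.13, -6.24, -12.61, -18.98, -25.35]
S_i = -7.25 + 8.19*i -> [-7.25, 0.94, 9.13, 17.32, 25.51]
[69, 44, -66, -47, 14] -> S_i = Random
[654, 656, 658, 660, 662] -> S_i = 654 + 2*i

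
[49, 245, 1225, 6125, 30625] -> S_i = 49*5^i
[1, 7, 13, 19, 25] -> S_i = 1 + 6*i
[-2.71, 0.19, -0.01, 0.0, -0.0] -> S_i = -2.71*(-0.07)^i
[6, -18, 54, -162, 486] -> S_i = 6*-3^i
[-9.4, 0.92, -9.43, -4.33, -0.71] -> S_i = Random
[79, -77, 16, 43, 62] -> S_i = Random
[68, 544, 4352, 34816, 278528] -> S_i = 68*8^i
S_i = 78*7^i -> [78, 546, 3822, 26754, 187278]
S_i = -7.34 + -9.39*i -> [-7.34, -16.73, -26.12, -35.51, -44.9]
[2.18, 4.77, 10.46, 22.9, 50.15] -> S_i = 2.18*2.19^i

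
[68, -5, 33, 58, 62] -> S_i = Random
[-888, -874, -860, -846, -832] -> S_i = -888 + 14*i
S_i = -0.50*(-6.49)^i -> [-0.5, 3.24, -21.06, 136.68, -887.05]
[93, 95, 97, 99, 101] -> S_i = 93 + 2*i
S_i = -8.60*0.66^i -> [-8.6, -5.68, -3.75, -2.47, -1.63]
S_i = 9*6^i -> [9, 54, 324, 1944, 11664]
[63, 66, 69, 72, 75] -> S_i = 63 + 3*i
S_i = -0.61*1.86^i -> [-0.61, -1.13, -2.11, -3.93, -7.3]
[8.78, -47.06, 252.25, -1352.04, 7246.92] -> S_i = 8.78*(-5.36)^i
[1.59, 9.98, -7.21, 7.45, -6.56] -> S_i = Random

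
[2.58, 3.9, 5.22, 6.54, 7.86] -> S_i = 2.58 + 1.32*i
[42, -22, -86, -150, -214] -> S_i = 42 + -64*i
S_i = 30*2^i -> [30, 60, 120, 240, 480]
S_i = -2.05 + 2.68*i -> [-2.05, 0.63, 3.31, 5.99, 8.67]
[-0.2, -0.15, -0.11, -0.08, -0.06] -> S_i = -0.20*0.73^i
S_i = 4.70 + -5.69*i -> [4.7, -0.99, -6.68, -12.37, -18.06]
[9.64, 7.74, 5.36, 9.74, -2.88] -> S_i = Random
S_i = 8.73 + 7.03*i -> [8.73, 15.76, 22.79, 29.82, 36.85]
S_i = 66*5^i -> [66, 330, 1650, 8250, 41250]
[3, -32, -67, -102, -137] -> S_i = 3 + -35*i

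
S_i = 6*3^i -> [6, 18, 54, 162, 486]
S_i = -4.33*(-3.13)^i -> [-4.33, 13.55, -42.42, 132.78, -415.59]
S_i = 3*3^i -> [3, 9, 27, 81, 243]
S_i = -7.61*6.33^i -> [-7.61, -48.17, -304.92, -1930.17, -12217.98]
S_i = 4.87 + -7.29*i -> [4.87, -2.42, -9.71, -17.0, -24.29]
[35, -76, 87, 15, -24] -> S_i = Random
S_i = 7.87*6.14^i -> [7.87, 48.32, 296.7, 1821.71, 11185.31]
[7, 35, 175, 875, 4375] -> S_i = 7*5^i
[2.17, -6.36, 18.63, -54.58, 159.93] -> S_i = 2.17*(-2.93)^i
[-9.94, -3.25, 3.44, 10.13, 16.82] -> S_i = -9.94 + 6.69*i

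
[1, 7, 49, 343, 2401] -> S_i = 1*7^i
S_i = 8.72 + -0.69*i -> [8.72, 8.03, 7.34, 6.65, 5.96]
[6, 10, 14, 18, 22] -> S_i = 6 + 4*i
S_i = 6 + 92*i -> [6, 98, 190, 282, 374]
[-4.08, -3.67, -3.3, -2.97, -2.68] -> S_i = -4.08*0.90^i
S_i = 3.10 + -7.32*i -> [3.1, -4.22, -11.54, -18.86, -26.18]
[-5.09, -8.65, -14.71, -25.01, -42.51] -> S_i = -5.09*1.70^i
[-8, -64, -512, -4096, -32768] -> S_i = -8*8^i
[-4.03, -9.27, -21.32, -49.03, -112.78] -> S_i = -4.03*2.30^i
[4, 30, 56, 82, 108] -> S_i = 4 + 26*i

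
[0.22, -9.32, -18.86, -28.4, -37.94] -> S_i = 0.22 + -9.54*i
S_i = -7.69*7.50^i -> [-7.69, -57.68, -432.56, -3244.22, -24331.64]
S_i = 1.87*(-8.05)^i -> [1.87, -15.05, 121.18, -975.5, 7852.81]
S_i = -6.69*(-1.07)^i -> [-6.69, 7.16, -7.66, 8.2, -8.77]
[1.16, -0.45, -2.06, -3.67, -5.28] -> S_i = 1.16 + -1.61*i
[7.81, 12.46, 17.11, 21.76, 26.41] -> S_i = 7.81 + 4.65*i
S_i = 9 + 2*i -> [9, 11, 13, 15, 17]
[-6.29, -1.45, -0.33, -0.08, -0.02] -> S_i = -6.29*0.23^i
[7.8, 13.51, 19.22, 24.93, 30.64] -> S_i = 7.80 + 5.71*i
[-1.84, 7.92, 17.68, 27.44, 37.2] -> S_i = -1.84 + 9.76*i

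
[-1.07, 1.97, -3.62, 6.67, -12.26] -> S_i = -1.07*(-1.84)^i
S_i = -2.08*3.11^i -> [-2.08, -6.47, -20.12, -62.57, -194.58]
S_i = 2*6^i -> [2, 12, 72, 432, 2592]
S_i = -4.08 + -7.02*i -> [-4.08, -11.1, -18.12, -25.14, -32.16]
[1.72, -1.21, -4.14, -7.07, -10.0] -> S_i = 1.72 + -2.93*i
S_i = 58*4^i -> [58, 232, 928, 3712, 14848]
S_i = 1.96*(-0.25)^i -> [1.96, -0.49, 0.12, -0.03, 0.01]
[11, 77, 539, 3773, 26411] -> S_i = 11*7^i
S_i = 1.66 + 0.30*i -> [1.66, 1.96, 2.26, 2.56, 2.86]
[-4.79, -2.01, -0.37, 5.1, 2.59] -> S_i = Random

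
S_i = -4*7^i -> [-4, -28, -196, -1372, -9604]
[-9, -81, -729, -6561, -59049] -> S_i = -9*9^i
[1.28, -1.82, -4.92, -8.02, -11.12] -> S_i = 1.28 + -3.10*i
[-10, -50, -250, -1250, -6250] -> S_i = -10*5^i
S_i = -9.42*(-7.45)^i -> [-9.42, 70.18, -522.83, 3895.11, -29018.57]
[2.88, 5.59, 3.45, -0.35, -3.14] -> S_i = Random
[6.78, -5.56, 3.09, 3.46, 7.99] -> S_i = Random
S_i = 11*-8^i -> [11, -88, 704, -5632, 45056]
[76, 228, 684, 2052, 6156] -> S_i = 76*3^i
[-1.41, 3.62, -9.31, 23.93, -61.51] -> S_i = -1.41*(-2.57)^i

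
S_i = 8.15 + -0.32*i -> [8.15, 7.83, 7.51, 7.19, 6.87]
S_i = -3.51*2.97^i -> [-3.51, -10.42, -30.96, -91.96, -273.11]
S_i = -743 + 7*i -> [-743, -736, -729, -722, -715]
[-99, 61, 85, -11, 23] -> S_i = Random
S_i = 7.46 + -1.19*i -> [7.46, 6.27, 5.08, 3.89, 2.7]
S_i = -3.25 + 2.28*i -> [-3.25, -0.97, 1.31, 3.59, 5.87]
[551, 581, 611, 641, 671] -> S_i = 551 + 30*i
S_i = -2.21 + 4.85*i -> [-2.21, 2.64, 7.49, 12.34, 17.19]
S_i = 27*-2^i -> [27, -54, 108, -216, 432]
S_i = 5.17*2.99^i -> [5.17, 15.46, 46.22, 138.2, 413.21]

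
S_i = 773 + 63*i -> [773, 836, 899, 962, 1025]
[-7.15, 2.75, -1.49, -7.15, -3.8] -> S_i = Random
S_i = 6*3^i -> [6, 18, 54, 162, 486]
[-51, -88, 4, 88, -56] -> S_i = Random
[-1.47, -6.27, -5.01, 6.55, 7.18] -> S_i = Random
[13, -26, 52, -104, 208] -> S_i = 13*-2^i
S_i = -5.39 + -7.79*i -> [-5.39, -13.18, -20.97, -28.76, -36.55]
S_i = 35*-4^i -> [35, -140, 560, -2240, 8960]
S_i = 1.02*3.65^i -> [1.02, 3.72, 13.59, 49.6, 181.04]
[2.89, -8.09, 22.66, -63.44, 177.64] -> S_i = 2.89*(-2.80)^i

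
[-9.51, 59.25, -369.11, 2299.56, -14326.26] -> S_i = -9.51*(-6.23)^i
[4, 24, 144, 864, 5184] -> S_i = 4*6^i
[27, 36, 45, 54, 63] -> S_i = 27 + 9*i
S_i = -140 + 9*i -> [-140, -131, -122, -113, -104]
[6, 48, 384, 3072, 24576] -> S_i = 6*8^i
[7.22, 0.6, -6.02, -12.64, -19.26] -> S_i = 7.22 + -6.62*i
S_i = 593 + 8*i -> [593, 601, 609, 617, 625]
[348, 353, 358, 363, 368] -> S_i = 348 + 5*i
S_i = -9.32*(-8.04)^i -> [-9.32, 74.93, -602.46, 4843.78, -38943.96]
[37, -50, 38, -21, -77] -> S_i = Random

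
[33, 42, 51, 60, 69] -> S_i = 33 + 9*i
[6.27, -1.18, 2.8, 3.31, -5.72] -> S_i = Random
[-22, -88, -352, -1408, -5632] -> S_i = -22*4^i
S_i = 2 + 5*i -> [2, 7, 12, 17, 22]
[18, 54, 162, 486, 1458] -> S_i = 18*3^i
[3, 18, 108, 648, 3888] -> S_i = 3*6^i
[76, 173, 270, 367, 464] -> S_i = 76 + 97*i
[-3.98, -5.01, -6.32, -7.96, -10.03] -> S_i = -3.98*1.26^i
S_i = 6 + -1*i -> [6, 5, 4, 3, 2]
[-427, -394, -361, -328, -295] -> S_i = -427 + 33*i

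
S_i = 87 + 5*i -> [87, 92, 97, 102, 107]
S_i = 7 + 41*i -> [7, 48, 89, 130, 171]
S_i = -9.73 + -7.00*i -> [-9.73, -16.73, -23.73, -30.73, -37.73]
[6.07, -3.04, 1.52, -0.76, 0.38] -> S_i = 6.07*(-0.50)^i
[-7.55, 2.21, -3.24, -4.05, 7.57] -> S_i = Random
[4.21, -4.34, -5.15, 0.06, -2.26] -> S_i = Random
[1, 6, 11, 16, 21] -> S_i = 1 + 5*i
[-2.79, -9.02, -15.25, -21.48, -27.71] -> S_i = -2.79 + -6.23*i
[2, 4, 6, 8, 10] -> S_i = 2 + 2*i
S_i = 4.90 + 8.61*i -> [4.9, 13.51, 22.12, 30.73, 39.34]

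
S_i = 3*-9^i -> [3, -27, 243, -2187, 19683]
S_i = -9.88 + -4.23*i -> [-9.88, -14.11, -18.34, -22.57, -26.8]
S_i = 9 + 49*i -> [9, 58, 107, 156, 205]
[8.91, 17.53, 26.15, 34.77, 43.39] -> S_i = 8.91 + 8.62*i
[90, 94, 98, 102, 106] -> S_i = 90 + 4*i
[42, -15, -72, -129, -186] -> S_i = 42 + -57*i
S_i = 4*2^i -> [4, 8, 16, 32, 64]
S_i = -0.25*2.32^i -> [-0.25, -0.58, -1.35, -3.12, -7.24]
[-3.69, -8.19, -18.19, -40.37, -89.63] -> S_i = -3.69*2.22^i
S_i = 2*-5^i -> [2, -10, 50, -250, 1250]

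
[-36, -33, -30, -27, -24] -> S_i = -36 + 3*i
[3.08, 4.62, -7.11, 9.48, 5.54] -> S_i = Random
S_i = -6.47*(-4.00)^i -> [-6.47, 25.88, -103.52, 414.08, -1656.32]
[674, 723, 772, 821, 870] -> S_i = 674 + 49*i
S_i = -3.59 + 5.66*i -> [-3.59, 2.07, 7.73, 13.39, 19.05]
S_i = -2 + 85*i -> [-2, 83, 168, 253, 338]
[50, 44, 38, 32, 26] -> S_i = 50 + -6*i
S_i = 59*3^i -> [59, 177, 531, 1593, 4779]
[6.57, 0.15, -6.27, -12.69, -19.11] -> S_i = 6.57 + -6.42*i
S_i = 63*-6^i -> [63, -378, 2268, -13608, 81648]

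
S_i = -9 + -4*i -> [-9, -13, -17, -21, -25]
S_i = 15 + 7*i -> [15, 22, 29, 36, 43]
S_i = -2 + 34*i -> [-2, 32, 66, 100, 134]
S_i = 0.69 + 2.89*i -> [0.69, 3.58, 6.47, 9.36, 12.25]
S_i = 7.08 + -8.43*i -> [7.08, -1.35, -9.78, -18.21, -26.64]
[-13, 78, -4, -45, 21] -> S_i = Random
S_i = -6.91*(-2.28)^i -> [-6.91, 15.75, -35.92, 81.9, -186.73]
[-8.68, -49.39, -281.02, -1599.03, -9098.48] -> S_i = -8.68*5.69^i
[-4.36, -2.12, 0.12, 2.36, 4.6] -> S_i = -4.36 + 2.24*i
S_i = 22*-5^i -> [22, -110, 550, -2750, 13750]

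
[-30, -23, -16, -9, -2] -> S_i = -30 + 7*i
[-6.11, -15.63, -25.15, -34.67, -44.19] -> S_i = -6.11 + -9.52*i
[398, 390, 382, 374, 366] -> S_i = 398 + -8*i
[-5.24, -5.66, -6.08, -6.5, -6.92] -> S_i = -5.24 + -0.42*i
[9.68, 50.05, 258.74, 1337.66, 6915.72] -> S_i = 9.68*5.17^i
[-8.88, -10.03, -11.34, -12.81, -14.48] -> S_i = -8.88*1.13^i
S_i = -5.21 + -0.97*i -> [-5.21, -6.18, -7.15, -8.12, -9.09]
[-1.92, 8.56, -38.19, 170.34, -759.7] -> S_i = -1.92*(-4.46)^i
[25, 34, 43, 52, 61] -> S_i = 25 + 9*i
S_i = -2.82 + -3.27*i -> [-2.82, -6.09, -9.36, -12.63, -15.9]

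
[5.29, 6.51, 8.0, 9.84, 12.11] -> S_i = 5.29*1.23^i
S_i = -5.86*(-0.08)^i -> [-5.86, 0.47, -0.04, 0.0, -0.0]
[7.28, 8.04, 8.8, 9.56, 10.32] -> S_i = 7.28 + 0.76*i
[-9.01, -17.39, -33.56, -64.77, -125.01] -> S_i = -9.01*1.93^i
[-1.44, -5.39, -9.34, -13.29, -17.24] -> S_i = -1.44 + -3.95*i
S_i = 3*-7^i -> [3, -21, 147, -1029, 7203]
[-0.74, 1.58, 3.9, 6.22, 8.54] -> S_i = -0.74 + 2.32*i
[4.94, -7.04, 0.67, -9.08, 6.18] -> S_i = Random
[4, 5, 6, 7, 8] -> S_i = 4 + 1*i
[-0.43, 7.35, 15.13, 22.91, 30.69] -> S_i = -0.43 + 7.78*i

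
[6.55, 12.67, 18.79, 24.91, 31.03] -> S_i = 6.55 + 6.12*i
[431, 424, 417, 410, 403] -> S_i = 431 + -7*i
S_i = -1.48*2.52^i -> [-1.48, -3.73, -9.4, -23.68, -59.68]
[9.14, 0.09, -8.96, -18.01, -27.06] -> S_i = 9.14 + -9.05*i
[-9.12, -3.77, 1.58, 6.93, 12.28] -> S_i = -9.12 + 5.35*i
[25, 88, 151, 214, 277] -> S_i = 25 + 63*i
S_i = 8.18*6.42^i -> [8.18, 52.52, 337.15, 2164.5, 13896.12]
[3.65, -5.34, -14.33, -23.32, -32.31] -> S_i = 3.65 + -8.99*i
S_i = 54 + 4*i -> [54, 58, 62, 66, 70]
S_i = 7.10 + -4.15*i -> [7.1, 2.95, -1.2, -5.35, -9.5]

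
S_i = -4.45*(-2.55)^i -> [-4.45, 11.35, -28.94, 73.79, -188.16]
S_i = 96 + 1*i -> [96, 97, 98, 99, 100]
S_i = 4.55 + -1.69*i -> [4.55, 2.86, 1.17, -0.52, -2.21]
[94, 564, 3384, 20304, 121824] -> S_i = 94*6^i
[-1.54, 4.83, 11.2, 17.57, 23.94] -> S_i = -1.54 + 6.37*i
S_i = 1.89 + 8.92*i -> [1.89, 10.81, 19.73, 28.65, 37.57]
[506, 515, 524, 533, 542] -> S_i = 506 + 9*i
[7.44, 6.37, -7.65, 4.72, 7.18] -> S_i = Random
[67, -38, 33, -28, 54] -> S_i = Random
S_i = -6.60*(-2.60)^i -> [-6.6, 17.16, -44.62, 116.0, -301.6]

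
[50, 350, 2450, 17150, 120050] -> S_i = 50*7^i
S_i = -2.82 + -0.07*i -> [-2.82, -2.89, -2.96, -3.03, -3.1]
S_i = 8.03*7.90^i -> [8.03, 63.44, 501.15, 3959.1, 31276.92]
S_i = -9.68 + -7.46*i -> [-9.68, -17.14, -24.6, -32.06, -39.52]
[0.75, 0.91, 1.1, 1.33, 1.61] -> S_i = 0.75*1.21^i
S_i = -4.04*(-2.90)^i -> [-4.04, 11.72, -33.98, 98.53, -285.74]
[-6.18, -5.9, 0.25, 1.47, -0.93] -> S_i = Random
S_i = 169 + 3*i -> [169, 172, 175, 178, 181]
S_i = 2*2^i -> [2, 4, 8, 16, 32]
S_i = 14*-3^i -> [14, -42, 126, -378, 1134]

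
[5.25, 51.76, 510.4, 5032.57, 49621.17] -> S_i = 5.25*9.86^i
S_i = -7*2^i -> [-7, -14, -28, -56, -112]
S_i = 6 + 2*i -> [6, 8, 10, 12, 14]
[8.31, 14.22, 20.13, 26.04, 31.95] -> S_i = 8.31 + 5.91*i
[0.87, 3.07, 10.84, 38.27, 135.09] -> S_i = 0.87*3.53^i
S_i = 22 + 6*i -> [22, 28, 34, 40, 46]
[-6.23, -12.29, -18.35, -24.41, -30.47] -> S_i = -6.23 + -6.06*i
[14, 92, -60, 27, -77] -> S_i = Random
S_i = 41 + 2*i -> [41, 43, 45, 47, 49]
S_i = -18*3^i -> [-18, -54, -162, -486, -1458]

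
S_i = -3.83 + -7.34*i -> [-3.83, -11.17, -18.51, -25.85, -33.19]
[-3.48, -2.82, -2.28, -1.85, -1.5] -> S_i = -3.48*0.81^i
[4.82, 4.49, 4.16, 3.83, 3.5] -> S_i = 4.82 + -0.33*i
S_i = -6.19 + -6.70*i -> [-6.19, -12.89, -19.59, -26.29, -32.99]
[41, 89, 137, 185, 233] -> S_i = 41 + 48*i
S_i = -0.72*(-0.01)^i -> [-0.72, 0.01, -0.0, 0.0, -0.0]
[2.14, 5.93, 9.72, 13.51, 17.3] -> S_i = 2.14 + 3.79*i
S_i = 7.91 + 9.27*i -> [7.91, 17.18, 26.45, 35.72, 44.99]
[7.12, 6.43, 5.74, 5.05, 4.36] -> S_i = 7.12 + -0.69*i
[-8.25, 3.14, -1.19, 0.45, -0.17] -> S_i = -8.25*(-0.38)^i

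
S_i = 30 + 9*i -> [30, 39, 48, 57, 66]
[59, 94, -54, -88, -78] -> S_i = Random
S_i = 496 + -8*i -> [496, 488, 480, 472, 464]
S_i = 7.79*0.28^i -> [7.79, 2.18, 0.61, 0.17, 0.05]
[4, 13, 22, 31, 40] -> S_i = 4 + 9*i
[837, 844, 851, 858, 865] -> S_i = 837 + 7*i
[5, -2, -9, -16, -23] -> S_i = 5 + -7*i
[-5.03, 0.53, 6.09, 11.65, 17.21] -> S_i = -5.03 + 5.56*i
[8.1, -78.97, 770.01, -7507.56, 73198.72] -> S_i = 8.10*(-9.75)^i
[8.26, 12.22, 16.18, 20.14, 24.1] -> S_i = 8.26 + 3.96*i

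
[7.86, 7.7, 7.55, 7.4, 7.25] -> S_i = 7.86*0.98^i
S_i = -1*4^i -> [-1, -4, -16, -64, -256]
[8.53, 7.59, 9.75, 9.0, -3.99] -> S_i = Random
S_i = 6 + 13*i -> [6, 19, 32, 45, 58]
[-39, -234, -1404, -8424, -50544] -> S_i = -39*6^i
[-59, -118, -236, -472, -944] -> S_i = -59*2^i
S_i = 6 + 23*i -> [6, 29, 52, 75, 98]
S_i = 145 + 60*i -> [145, 205, 265, 325, 385]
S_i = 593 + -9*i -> [593, 584, 575, 566, 557]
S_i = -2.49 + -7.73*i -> [-2.49, -10.22, -17.95, -25.68, -33.41]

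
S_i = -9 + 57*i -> [-9, 48, 105, 162, 219]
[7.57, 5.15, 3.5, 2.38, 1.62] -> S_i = 7.57*0.68^i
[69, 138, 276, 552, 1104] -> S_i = 69*2^i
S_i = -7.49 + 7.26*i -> [-7.49, -0.23, 7.03, 14.29, 21.55]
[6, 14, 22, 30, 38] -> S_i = 6 + 8*i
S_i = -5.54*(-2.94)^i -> [-5.54, 16.29, -47.89, 140.78, -413.9]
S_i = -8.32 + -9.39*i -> [-8.32, -17.71, -27.1, -36.49, -45.88]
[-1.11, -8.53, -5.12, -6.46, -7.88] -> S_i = Random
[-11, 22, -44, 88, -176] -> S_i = -11*-2^i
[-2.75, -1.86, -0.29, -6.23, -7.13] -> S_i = Random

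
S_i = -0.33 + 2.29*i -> [-0.33, 1.96, 4.25, 6.54, 8.83]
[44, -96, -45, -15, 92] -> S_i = Random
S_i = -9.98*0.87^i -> [-9.98, -8.68, -7.55, -6.57, -5.72]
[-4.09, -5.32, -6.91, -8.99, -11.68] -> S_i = -4.09*1.30^i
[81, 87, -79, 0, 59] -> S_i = Random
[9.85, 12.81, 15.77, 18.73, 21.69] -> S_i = 9.85 + 2.96*i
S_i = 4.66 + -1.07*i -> [4.66, 3.59, 2.52, 1.45, 0.38]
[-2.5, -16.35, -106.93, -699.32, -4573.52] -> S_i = -2.50*6.54^i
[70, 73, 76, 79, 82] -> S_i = 70 + 3*i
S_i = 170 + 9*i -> [170, 179, 188, 197, 206]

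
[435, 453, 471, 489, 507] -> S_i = 435 + 18*i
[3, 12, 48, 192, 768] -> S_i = 3*4^i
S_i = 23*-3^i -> [23, -69, 207, -621, 1863]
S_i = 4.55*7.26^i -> [4.55, 33.03, 239.82, 1741.09, 12640.31]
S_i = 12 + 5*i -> [12, 17, 22, 27, 32]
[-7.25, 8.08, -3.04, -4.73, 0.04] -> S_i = Random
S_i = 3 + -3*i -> [3, 0, -3, -6, -9]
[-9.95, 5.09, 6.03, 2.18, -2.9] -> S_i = Random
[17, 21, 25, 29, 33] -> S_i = 17 + 4*i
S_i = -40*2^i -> [-40, -80, -160, -320, -640]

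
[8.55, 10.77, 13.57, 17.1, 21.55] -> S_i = 8.55*1.26^i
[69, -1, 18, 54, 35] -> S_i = Random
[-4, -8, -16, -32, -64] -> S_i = -4*2^i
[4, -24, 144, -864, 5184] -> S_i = 4*-6^i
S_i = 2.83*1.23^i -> [2.83, 3.48, 4.28, 5.27, 6.48]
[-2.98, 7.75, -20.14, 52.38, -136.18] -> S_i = -2.98*(-2.60)^i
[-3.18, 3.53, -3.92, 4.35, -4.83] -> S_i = -3.18*(-1.11)^i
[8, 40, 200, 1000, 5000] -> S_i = 8*5^i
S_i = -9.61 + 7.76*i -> [-9.61, -1.85, 5.91, 13.67, 21.43]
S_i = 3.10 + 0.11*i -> [3.1, 3.21, 3.32, 3.43, 3.54]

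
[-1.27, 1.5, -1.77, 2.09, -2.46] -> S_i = -1.27*(-1.18)^i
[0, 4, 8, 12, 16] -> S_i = 0 + 4*i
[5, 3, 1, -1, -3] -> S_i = 5 + -2*i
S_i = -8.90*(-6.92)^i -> [-8.9, 61.59, -426.19, 2949.23, -20408.66]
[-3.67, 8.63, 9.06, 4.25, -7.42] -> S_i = Random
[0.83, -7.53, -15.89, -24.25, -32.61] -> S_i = 0.83 + -8.36*i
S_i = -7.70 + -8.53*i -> [-7.7, -16.23, -24.76, -33.29, -41.82]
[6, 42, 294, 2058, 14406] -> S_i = 6*7^i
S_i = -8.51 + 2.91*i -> [-8.51, -5.6, -2.69, 0.22, 3.13]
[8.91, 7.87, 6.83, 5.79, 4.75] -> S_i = 8.91 + -1.04*i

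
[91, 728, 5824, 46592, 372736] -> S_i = 91*8^i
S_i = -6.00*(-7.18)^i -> [-6.0, 43.08, -309.31, 2220.88, -15945.9]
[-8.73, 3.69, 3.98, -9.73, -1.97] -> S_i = Random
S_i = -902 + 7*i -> [-902, -895, -888, -881, -874]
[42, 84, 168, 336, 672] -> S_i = 42*2^i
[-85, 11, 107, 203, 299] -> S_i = -85 + 96*i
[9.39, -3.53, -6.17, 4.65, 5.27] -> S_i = Random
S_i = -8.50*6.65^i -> [-8.5, -56.53, -375.89, -2499.68, -16622.85]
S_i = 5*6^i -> [5, 30, 180, 1080, 6480]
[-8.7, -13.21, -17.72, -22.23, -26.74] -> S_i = -8.70 + -4.51*i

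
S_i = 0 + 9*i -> [0, 9, 18, 27, 36]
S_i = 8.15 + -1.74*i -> [8.15, 6.41, 4.67, 2.93, 1.19]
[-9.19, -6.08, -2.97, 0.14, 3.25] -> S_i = -9.19 + 3.11*i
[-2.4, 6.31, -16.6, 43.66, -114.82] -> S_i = -2.40*(-2.63)^i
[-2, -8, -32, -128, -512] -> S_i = -2*4^i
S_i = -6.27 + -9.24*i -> [-6.27, -15.51, -24.75, -33.99, -43.23]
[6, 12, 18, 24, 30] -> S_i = 6 + 6*i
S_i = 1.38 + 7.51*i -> [1.38, 8.89, 16.4, 23.91, 31.42]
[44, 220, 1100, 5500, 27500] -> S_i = 44*5^i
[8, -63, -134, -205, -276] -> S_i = 8 + -71*i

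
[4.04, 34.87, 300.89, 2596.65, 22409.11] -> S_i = 4.04*8.63^i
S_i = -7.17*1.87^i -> [-7.17, -13.41, -25.07, -46.89, -87.68]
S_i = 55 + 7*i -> [55, 62, 69, 76, 83]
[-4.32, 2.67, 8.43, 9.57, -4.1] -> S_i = Random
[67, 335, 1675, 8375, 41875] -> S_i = 67*5^i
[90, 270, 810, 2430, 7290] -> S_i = 90*3^i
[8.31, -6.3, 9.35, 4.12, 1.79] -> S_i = Random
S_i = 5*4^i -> [5, 20, 80, 320, 1280]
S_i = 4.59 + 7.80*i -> [4.59, 12.39, 20.19, 27.99, 35.79]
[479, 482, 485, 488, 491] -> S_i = 479 + 3*i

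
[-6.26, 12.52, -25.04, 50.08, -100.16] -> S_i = -6.26*(-2.00)^i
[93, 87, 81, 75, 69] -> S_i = 93 + -6*i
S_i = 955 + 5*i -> [955, 960, 965, 970, 975]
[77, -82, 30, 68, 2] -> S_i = Random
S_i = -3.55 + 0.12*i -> [-3.55, -3.43, -3.31, -3.19, -3.07]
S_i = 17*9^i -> [17, 153, 1377, 12393, 111537]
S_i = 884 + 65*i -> [884, 949, 1014, 1079, 1144]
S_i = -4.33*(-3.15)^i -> [-4.33, 13.64, -42.96, 135.34, -426.31]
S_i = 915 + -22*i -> [915, 893, 871, 849, 827]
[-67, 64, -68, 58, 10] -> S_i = Random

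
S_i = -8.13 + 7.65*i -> [-8.13, -0.48, 7.17, 14.82, 22.47]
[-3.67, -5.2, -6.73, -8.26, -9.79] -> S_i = -3.67 + -1.53*i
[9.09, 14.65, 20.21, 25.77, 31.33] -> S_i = 9.09 + 5.56*i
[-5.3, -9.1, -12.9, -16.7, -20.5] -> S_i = -5.30 + -3.80*i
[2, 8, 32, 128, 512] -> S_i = 2*4^i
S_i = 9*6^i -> [9, 54, 324, 1944, 11664]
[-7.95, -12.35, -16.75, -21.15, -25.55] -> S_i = -7.95 + -4.40*i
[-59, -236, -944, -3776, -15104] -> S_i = -59*4^i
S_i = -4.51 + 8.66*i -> [-4.51, 4.15, 12.81, 21.47, 30.13]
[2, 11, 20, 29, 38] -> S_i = 2 + 9*i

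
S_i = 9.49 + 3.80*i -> [9.49, 13.29, 17.09, 20.89, 24.69]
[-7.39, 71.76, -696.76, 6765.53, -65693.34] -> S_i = -7.39*(-9.71)^i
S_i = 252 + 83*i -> [252, 335, 418, 501, 584]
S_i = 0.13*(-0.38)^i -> [0.13, -0.05, 0.02, -0.01, 0.0]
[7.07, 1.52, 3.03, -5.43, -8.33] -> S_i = Random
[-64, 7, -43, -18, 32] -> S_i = Random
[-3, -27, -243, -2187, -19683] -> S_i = -3*9^i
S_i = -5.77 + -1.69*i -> [-5.77, -7.46, -9.15, -10.84, -12.53]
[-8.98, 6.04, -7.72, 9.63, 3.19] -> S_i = Random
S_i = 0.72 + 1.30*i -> [0.72, 2.02, 3.32, 4.62, 5.92]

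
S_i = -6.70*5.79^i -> [-6.7, -38.79, -224.61, -1300.5, -7529.9]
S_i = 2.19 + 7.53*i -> [2.19, 9.72, 17.25, 24.78, 32.31]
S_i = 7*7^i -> [7, 49, 343, 2401, 16807]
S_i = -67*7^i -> [-67, -469, -3283, -22981, -160867]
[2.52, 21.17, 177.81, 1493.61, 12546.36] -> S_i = 2.52*8.40^i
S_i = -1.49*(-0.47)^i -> [-1.49, 0.7, -0.33, 0.15, -0.07]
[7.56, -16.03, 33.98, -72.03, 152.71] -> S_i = 7.56*(-2.12)^i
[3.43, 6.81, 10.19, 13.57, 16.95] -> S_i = 3.43 + 3.38*i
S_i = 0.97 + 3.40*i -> [0.97, 4.37, 7.77, 11.17, 14.57]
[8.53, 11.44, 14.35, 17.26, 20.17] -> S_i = 8.53 + 2.91*i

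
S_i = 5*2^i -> [5, 10, 20, 40, 80]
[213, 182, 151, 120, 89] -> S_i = 213 + -31*i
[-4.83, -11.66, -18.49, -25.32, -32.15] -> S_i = -4.83 + -6.83*i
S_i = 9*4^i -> [9, 36, 144, 576, 2304]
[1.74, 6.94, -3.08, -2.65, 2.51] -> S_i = Random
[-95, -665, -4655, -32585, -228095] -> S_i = -95*7^i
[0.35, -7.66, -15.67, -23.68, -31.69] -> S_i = 0.35 + -8.01*i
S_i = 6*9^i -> [6, 54, 486, 4374, 39366]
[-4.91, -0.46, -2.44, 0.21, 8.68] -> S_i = Random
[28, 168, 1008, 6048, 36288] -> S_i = 28*6^i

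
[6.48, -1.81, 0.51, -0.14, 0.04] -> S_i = 6.48*(-0.28)^i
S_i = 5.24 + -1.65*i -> [5.24, 3.59, 1.94, 0.29, -1.36]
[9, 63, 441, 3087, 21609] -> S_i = 9*7^i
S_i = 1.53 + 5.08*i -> [1.53, 6.61, 11.69, 16.77, 21.85]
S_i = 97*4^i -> [97, 388, 1552, 6208, 24832]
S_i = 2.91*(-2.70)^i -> [2.91, -7.86, 21.21, -57.28, 154.65]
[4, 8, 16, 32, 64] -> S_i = 4*2^i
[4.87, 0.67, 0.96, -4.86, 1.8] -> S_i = Random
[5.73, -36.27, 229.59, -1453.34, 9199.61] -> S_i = 5.73*(-6.33)^i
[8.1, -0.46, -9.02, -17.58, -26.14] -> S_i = 8.10 + -8.56*i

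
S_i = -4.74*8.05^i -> [-4.74, -38.16, -307.16, -2472.67, -19904.99]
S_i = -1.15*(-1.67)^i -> [-1.15, 1.92, -3.21, 5.36, -8.94]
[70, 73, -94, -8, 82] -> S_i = Random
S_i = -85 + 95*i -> [-85, 10, 105, 200, 295]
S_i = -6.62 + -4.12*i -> [-6.62, -10.74, -14.86, -18.98, -23.1]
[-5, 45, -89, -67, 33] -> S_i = Random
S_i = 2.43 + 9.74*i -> [2.43, 12.17, 21.91, 31.65, 41.39]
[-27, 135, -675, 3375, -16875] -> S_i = -27*-5^i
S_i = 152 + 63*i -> [152, 215, 278, 341, 404]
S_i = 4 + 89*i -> [4, 93, 182, 271, 360]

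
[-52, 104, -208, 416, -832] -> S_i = -52*-2^i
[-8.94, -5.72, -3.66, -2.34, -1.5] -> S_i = -8.94*0.64^i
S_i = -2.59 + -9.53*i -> [-2.59, -12.12, -21.65, -31.18, -40.71]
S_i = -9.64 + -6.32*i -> [-9.64, -15.96, -22.28, -28.6, -34.92]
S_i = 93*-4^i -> [93, -372, 1488, -5952, 23808]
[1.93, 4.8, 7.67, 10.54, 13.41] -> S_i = 1.93 + 2.87*i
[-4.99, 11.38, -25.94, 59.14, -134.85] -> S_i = -4.99*(-2.28)^i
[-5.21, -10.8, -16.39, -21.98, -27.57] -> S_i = -5.21 + -5.59*i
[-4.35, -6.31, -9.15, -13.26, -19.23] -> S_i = -4.35*1.45^i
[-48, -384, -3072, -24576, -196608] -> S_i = -48*8^i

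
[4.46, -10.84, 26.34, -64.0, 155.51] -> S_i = 4.46*(-2.43)^i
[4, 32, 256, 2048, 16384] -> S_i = 4*8^i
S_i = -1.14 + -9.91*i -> [-1.14, -11.05, -20.96, -30.87, -40.78]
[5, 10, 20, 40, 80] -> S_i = 5*2^i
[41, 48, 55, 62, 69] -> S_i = 41 + 7*i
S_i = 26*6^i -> [26, 156, 936, 5616, 33696]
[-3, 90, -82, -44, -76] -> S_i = Random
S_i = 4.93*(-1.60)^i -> [4.93, -7.89, 12.62, -20.19, 32.31]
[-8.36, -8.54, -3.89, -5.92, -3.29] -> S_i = Random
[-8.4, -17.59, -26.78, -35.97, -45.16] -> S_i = -8.40 + -9.19*i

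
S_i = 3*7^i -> [3, 21, 147, 1029, 7203]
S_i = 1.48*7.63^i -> [1.48, 11.29, 86.16, 657.41, 5016.03]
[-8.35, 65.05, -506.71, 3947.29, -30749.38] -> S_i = -8.35*(-7.79)^i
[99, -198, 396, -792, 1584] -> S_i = 99*-2^i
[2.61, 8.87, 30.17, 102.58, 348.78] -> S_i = 2.61*3.40^i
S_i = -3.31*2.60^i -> [-3.31, -8.61, -22.38, -58.18, -151.26]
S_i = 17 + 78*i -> [17, 95, 173, 251, 329]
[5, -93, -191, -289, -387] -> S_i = 5 + -98*i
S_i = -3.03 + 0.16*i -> [-3.03, -2.87, -2.71, -2.55, -2.39]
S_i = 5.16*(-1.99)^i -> [5.16, -10.27, 20.43, -40.66, 80.92]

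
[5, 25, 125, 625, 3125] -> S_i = 5*5^i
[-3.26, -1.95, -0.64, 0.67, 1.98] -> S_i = -3.26 + 1.31*i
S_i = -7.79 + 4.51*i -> [-7.79, -3.28, 1.23, 5.74, 10.25]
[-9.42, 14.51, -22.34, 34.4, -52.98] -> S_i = -9.42*(-1.54)^i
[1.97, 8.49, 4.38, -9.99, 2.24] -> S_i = Random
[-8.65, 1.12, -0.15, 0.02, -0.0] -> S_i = -8.65*(-0.13)^i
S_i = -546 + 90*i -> [-546, -456, -366, -276, -186]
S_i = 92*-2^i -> [92, -184, 368, -736, 1472]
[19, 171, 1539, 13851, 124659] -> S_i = 19*9^i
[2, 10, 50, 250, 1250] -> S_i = 2*5^i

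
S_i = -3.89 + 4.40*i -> [-3.89, 0.51, 4.91, 9.31, 13.71]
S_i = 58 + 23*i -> [58, 81, 104, 127, 150]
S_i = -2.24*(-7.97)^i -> [-2.24, 17.85, -142.29, 1134.03, -9038.19]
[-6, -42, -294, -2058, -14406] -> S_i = -6*7^i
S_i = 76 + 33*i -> [76, 109, 142, 175, 208]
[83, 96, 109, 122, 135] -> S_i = 83 + 13*i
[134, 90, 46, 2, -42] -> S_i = 134 + -44*i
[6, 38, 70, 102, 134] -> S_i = 6 + 32*i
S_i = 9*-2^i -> [9, -18, 36, -72, 144]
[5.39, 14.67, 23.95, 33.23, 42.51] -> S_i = 5.39 + 9.28*i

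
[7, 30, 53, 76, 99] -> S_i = 7 + 23*i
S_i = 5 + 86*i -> [5, 91, 177, 263, 349]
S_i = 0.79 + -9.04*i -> [0.79, -8.25, -17.29, -26.33, -35.37]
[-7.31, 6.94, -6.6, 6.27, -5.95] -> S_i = -7.31*(-0.95)^i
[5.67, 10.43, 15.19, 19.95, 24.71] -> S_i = 5.67 + 4.76*i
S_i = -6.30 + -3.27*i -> [-6.3, -9.57, -12.84, -16.11, -19.38]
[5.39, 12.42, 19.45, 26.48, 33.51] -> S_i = 5.39 + 7.03*i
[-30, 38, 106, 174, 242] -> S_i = -30 + 68*i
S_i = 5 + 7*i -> [5, 12, 19, 26, 33]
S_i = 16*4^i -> [16, 64, 256, 1024, 4096]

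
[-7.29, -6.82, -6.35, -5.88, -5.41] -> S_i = -7.29 + 0.47*i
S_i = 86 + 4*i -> [86, 90, 94, 98, 102]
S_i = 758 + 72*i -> [758, 830, 902, 974, 1046]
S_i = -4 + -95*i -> [-4, -99, -194, -289, -384]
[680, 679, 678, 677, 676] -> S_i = 680 + -1*i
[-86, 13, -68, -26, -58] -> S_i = Random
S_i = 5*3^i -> [5, 15, 45, 135, 405]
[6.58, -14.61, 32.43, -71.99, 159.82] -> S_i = 6.58*(-2.22)^i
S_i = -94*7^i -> [-94, -658, -4606, -32242, -225694]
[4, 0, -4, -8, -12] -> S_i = 4 + -4*i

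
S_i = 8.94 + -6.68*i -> [8.94, 2.26, -4.42, -11.1, -17.78]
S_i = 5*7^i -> [5, 35, 245, 1715, 12005]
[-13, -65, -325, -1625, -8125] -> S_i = -13*5^i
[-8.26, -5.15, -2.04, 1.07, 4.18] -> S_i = -8.26 + 3.11*i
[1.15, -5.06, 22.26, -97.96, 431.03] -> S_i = 1.15*(-4.40)^i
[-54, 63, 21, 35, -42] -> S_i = Random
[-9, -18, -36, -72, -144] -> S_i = -9*2^i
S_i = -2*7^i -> [-2, -14, -98, -686, -4802]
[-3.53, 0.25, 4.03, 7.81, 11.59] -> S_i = -3.53 + 3.78*i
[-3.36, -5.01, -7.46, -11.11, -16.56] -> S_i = -3.36*1.49^i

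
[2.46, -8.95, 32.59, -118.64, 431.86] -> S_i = 2.46*(-3.64)^i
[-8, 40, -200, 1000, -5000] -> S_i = -8*-5^i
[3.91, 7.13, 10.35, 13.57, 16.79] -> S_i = 3.91 + 3.22*i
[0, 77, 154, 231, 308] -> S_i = 0 + 77*i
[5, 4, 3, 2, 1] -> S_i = 5 + -1*i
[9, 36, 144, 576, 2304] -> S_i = 9*4^i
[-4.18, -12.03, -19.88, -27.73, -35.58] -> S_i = -4.18 + -7.85*i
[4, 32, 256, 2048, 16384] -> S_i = 4*8^i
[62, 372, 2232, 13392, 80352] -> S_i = 62*6^i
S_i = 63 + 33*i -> [63, 96, 129, 162, 195]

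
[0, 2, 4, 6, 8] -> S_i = 0 + 2*i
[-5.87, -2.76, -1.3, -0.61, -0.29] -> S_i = -5.87*0.47^i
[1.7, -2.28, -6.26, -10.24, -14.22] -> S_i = 1.70 + -3.98*i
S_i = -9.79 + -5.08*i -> [-9.79, -14.87, -19.95, -25.03, -30.11]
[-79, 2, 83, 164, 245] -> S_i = -79 + 81*i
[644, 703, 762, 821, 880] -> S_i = 644 + 59*i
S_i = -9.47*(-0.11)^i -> [-9.47, 1.04, -0.11, 0.01, -0.0]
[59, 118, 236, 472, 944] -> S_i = 59*2^i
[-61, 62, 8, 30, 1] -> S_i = Random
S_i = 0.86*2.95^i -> [0.86, 2.54, 7.48, 22.08, 65.13]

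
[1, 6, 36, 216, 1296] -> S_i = 1*6^i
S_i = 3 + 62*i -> [3, 65, 127, 189, 251]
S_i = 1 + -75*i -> [1, -74, -149, -224, -299]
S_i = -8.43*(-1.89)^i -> [-8.43, 15.93, -30.11, 56.91, -107.57]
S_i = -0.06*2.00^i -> [-0.06, -0.12, -0.24, -0.48, -0.96]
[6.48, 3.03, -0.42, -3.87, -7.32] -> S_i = 6.48 + -3.45*i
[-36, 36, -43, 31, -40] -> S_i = Random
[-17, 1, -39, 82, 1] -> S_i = Random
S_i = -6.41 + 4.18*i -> [-6.41, -2.23, 1.95, 6.13, 10.31]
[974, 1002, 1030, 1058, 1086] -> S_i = 974 + 28*i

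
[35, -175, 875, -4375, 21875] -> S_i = 35*-5^i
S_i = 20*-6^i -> [20, -120, 720, -4320, 25920]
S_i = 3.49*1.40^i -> [3.49, 4.89, 6.84, 9.58, 13.41]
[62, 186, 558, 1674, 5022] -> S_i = 62*3^i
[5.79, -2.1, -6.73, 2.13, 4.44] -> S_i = Random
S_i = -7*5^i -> [-7, -35, -175, -875, -4375]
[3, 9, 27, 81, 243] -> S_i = 3*3^i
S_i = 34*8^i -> [34, 272, 2176, 17408, 139264]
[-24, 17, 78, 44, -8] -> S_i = Random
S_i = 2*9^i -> [2, 18, 162, 1458, 13122]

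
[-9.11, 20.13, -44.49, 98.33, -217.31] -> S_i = -9.11*(-2.21)^i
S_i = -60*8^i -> [-60, -480, -3840, -30720, -245760]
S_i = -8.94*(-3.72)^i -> [-8.94, 33.26, -123.72, 460.22, -1712.02]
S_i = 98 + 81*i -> [98, 179, 260, 341, 422]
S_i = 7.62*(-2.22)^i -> [7.62, -16.92, 37.55, -83.37, 185.08]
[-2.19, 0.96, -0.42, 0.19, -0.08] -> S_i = -2.19*(-0.44)^i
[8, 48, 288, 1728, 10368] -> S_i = 8*6^i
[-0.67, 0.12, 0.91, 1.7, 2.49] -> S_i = -0.67 + 0.79*i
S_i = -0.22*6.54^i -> [-0.22, -1.44, -9.41, -61.54, -402.47]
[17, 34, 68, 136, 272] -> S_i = 17*2^i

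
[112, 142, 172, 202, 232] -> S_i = 112 + 30*i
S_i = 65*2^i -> [65, 130, 260, 520, 1040]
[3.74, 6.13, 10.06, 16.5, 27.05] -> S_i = 3.74*1.64^i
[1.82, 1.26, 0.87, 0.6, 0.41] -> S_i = 1.82*0.69^i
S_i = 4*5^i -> [4, 20, 100, 500, 2500]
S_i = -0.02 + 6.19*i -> [-0.02, 6.17, 12.36, 18.55, 24.74]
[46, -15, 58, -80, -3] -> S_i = Random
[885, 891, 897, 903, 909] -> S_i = 885 + 6*i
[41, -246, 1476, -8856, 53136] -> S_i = 41*-6^i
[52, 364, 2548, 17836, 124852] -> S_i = 52*7^i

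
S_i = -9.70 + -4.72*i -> [-9.7, -14.42, -19.14, -23.86, -28.58]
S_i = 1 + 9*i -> [1, 10, 19, 28, 37]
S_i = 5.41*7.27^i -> [5.41, 39.33, 285.93, 2078.74, 15112.45]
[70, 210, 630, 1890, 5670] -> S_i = 70*3^i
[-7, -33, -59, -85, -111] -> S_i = -7 + -26*i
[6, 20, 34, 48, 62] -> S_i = 6 + 14*i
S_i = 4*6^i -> [4, 24, 144, 864, 5184]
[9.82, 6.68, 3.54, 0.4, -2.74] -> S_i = 9.82 + -3.14*i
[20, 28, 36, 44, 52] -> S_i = 20 + 8*i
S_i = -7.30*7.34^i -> [-7.3, -53.58, -393.29, -2886.76, -21188.84]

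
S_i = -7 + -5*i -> [-7, -12, -17, -22, -27]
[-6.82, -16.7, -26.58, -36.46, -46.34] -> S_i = -6.82 + -9.88*i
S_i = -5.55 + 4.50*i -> [-5.55, -1.05, 3.45, 7.95, 12.45]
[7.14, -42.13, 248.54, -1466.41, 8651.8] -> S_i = 7.14*(-5.90)^i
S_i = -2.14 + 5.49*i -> [-2.14, 3.35, 8.84, 14.33, 19.82]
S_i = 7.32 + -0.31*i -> [7.32, 7.01, 6.7, 6.39, 6.08]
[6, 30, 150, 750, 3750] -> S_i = 6*5^i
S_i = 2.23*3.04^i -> [2.23, 6.78, 20.61, 62.65, 190.46]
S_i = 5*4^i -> [5, 20, 80, 320, 1280]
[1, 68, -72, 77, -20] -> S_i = Random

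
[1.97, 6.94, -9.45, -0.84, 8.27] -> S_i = Random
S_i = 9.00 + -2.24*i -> [9.0, 6.76, 4.52, 2.28, 0.04]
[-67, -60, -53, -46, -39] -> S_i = -67 + 7*i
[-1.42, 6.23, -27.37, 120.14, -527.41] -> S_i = -1.42*(-4.39)^i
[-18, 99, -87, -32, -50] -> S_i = Random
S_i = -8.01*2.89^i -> [-8.01, -23.15, -66.9, -193.34, -558.76]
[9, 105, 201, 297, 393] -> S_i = 9 + 96*i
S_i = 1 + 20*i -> [1, 21, 41, 61, 81]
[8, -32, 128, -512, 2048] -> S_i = 8*-4^i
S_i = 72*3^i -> [72, 216, 648, 1944, 5832]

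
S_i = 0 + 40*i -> [0, 40, 80, 120, 160]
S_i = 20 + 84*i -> [20, 104, 188, 272, 356]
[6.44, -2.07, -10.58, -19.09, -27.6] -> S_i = 6.44 + -8.51*i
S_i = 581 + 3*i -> [581, 584, 587, 590, 593]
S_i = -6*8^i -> [-6, -48, -384, -3072, -24576]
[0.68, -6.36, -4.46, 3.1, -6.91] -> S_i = Random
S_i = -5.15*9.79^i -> [-5.15, -50.42, -493.6, -4832.32, -47308.37]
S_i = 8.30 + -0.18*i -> [8.3, 8.12, 7.94, 7.76, 7.58]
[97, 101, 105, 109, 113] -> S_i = 97 + 4*i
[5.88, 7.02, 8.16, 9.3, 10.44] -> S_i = 5.88 + 1.14*i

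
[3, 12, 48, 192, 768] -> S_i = 3*4^i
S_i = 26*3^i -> [26, 78, 234, 702, 2106]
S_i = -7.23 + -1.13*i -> [-7.23, -8.36, -9.49, -10.62, -11.75]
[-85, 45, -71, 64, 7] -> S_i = Random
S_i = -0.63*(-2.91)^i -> [-0.63, 1.83, -5.33, 15.52, -45.18]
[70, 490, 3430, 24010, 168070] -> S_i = 70*7^i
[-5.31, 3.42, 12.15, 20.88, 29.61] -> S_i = -5.31 + 8.73*i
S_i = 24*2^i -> [24, 48, 96, 192, 384]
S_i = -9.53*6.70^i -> [-9.53, -63.85, -427.8, -2866.27, -19204.02]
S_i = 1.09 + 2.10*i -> [1.09, 3.19, 5.29, 7.39, 9.49]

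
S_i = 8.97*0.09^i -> [8.97, 0.81, 0.07, 0.01, 0.0]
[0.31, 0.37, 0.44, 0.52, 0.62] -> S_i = 0.31*1.19^i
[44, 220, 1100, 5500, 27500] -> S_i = 44*5^i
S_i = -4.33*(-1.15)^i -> [-4.33, 4.98, -5.73, 6.59, -7.57]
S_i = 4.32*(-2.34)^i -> [4.32, -10.11, 23.65, -55.35, 129.52]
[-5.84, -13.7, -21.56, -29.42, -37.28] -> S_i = -5.84 + -7.86*i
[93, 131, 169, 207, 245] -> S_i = 93 + 38*i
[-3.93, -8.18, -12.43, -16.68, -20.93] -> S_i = -3.93 + -4.25*i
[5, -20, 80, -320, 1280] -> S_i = 5*-4^i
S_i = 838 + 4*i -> [838, 842, 846, 850, 854]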